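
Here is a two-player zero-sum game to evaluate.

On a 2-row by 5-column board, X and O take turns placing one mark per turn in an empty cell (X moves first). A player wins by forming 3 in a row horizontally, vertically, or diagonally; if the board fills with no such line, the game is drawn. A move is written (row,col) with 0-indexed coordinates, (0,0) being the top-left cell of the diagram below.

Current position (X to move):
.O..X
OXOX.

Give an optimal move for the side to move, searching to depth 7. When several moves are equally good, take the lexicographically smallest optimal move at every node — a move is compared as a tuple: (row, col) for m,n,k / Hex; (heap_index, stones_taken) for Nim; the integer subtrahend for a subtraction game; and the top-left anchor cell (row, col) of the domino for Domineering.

X's best at [.O..X/OXOX.]: (0,0)

[.O..X/OXOX.] X move#1: (0,0):+0/XO..X/OXOX.*, (0,2):+0/.OX.X/OXOX., (0,3):+0/.O.XX/OXOX., (1,4):-1/.O..X/OXOXX
[XO..X/OXOX.] O move#2: (0,2):+0/XOO.X/OXOX.*, (0,3):+0/XO.OX/OXOX., (1,4):+0/XO..X/OXOXO
[XOO.X/OXOX.] X move#3: (0,3):+0/XOOXX/OXOX.*, (1,4):-1/XOO.X/OXOXX
[XOOXX/OXOX.] O move#4: (1,4):+0/XOOXX/OXOXO*
[XOOXX/OXOXO] end (terminal +0, X#5); searched .O..X/OXOX. to 7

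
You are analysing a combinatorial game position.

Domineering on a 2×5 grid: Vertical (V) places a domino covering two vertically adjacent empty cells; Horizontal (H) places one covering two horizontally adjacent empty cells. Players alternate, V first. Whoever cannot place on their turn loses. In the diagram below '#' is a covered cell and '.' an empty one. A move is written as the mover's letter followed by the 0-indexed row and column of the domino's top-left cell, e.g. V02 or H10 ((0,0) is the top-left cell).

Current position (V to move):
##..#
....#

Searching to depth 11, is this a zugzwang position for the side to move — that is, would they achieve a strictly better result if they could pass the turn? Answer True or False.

zugzwang(##..#/....#, V) = False

ply 1, V at ##..#/....# | V02=+1→###.#/..#.#*; V03=-1→##.##/...##
ply 2, H at ###.#/..#.# | H10=-1→###.#/###.#*
ply 3, V at ###.#/###.# | V03=+1→#####/#####*
ply 4: #####/##### is terminal -1 (H); from ##..#/....# depth 11
suppose V passes — search the same position with H to move:
pass> ply 1, H at ##..#/....# | H02=+1→#####/....#*; H10=-1→##..#/##..#; H11=-1→##..#/.##.#; H12=+1→##..#/..###
pass> ply 2: #####/....# is terminal -1 (V); from ##..#/....# depth 11
for V: play +1, pass -1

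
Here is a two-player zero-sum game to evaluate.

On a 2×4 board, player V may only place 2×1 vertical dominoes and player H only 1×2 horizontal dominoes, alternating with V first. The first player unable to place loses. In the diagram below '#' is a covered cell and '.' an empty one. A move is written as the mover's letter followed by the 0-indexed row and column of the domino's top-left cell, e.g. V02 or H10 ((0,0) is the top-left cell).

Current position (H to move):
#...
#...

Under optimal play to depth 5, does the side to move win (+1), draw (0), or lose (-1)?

ply 1, H at #.../#... | H01=+1→###./#...*; H02=+1→#.##/#...; H11=+1→#.../###.; H12=+1→#.../#.##
ply 2, V at ###./#... | V03=-1→####/#..#*
ply 3, H at ####/#..# | H11=+1→####/####*
ply 4: ####/#### is terminal -1 (V); from #.../#... depth 5

value(#.../#..., H) = +1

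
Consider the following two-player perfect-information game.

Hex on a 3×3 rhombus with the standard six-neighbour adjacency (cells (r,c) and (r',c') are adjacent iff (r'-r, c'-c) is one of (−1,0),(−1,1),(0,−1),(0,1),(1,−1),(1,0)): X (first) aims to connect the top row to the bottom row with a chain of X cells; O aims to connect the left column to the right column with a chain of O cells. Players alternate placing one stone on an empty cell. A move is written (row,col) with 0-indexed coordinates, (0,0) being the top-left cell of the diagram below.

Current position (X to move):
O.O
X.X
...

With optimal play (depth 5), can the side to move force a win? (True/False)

X winning at [O.O/X.X/...]: True

ply 1, X at O.O/X.X/... | (0,1)=+1→OXO/X.X/...*; (1,1)=-1→O.O/XXX/...; (2,0)=-1→O.O/X.X/X..; (2,1)=-1→O.O/X.X/.X.; (2,2)=-1→O.O/X.X/..X
ply 2, O at OXO/X.X/... | (1,1)=-1→OXO/XOX/...*; (2,0)=-1→OXO/X.X/O..; (2,1)=-1→OXO/X.X/.O.; (2,2)=-1→OXO/X.X/..O
ply 3, X at OXO/XOX/... | (2,0)=+1→OXO/XOX/X..*; (2,1)=-1→OXO/XOX/.X.; (2,2)=-1→OXO/XOX/..X
ply 4: OXO/XOX/X.. is terminal -1 (O); from O.O/X.X/... depth 5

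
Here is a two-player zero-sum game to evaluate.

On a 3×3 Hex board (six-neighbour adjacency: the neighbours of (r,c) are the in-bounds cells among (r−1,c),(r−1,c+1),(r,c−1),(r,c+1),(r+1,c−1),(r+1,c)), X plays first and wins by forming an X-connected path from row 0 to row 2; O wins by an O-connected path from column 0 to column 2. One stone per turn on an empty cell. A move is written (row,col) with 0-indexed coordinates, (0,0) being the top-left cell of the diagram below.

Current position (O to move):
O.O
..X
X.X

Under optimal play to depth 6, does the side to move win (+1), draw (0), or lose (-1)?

value(O.O/..X/X.X, O) = +1

p1 O@[O.O/..X/X.X]: (0,1)[OOO/..X/X.X]+1* (1,0)[O.O/O.X/X.X]+1 (1,1)[O.O/.OX/X.X]+1 (2,1)[O.O/..X/XOX]-1
p2 X@[OOO/..X/X.X] terminal -1; root [O.O/..X/X.X] d6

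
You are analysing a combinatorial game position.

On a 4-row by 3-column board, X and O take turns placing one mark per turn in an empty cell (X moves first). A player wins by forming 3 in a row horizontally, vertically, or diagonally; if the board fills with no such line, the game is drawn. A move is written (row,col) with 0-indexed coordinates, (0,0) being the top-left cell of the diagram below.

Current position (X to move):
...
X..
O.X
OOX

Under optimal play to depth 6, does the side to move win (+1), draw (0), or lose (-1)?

value(.../X../O.X/OOX, X) = +1

ply 1, X at .../X../O.X/OOX | (0,0)=+1→X../X../O.X/OOX*; (0,1)=+1→.X./X../O.X/OOX; (0,2)=+1→..X/X../O.X/OOX; (1,1)=+1→.../XX./O.X/OOX; (1,2)=+1→.../X.X/O.X/OOX; (2,1)=+1→.../X../OXX/OOX
ply 2, O at X../X../O.X/OOX | (0,1)=-1→XO./X../O.X/OOX*; (0,2)=-1→X.O/X../O.X/OOX; (1,1)=-1→X../XO./O.X/OOX; (1,2)=-1→X../X.O/O.X/OOX; (2,1)=-1→X../X../OOX/OOX
ply 3, X at XO./X../O.X/OOX | (0,2)=+1→XOX/X../O.X/OOX*; (1,1)=+1→XO./XX./O.X/OOX; (1,2)=+1→XO./X.X/O.X/OOX; (2,1)=+1→XO./X../OXX/OOX
ply 4, O at XOX/X../O.X/OOX | (1,1)=-1→XOX/XO./O.X/OOX*; (1,2)=-1→XOX/X.O/O.X/OOX; (2,1)=-1→XOX/X../OOX/OOX
ply 5, X at XOX/XO./O.X/OOX | (1,2)=+1→XOX/XOX/O.X/OOX*; (2,1)=+1→XOX/XO./OXX/OOX
ply 6: XOX/XOX/O.X/OOX is terminal -1 (O); from .../X../O.X/OOX depth 6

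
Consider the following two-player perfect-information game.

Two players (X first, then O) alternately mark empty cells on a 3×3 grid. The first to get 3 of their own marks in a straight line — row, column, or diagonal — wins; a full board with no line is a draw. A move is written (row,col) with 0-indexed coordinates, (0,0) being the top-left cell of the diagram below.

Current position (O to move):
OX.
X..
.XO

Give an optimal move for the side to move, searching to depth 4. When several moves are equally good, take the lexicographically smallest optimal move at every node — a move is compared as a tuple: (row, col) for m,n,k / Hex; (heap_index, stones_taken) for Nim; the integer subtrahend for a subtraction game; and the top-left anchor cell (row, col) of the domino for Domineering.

[OX./X../.XO] O move#1: (0,2):-1/OXO/X../.XO, (1,1):+1/OX./XO./.XO*, (1,2):-1/OX./X.O/.XO, (2,0):-1/OX./X../OXO
[OX./XO./.XO] end (terminal -1, X#2); searched OX./X../.XO to 4

O's best at [OX./X../.XO]: (1,1)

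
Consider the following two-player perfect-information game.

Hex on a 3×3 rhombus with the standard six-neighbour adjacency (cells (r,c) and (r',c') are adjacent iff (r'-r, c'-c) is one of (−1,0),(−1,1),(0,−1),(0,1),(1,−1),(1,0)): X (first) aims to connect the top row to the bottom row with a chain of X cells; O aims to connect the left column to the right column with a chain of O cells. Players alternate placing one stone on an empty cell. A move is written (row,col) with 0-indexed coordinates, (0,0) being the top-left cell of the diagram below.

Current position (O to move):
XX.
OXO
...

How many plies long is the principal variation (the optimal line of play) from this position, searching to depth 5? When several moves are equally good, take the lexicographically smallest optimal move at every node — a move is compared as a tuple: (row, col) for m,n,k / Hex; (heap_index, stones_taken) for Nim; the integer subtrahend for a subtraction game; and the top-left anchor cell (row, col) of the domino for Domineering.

[XX./OXO/...] O move#1: (0,2):-1/XXO/OXO/...*, (2,0):-1/XX./OXO/O.., (2,1):-1/XX./OXO/.O., (2,2):-1/XX./OXO/..O
[XXO/OXO/...] X move#2: (2,0):+1/XXO/OXO/X..*, (2,1):+1/XXO/OXO/.X., (2,2):+1/XXO/OXO/..X
[XXO/OXO/X..] end (terminal -1, O#3); searched XX./OXO/... to 5

PV length from [XX./OXO/...]: 2 plies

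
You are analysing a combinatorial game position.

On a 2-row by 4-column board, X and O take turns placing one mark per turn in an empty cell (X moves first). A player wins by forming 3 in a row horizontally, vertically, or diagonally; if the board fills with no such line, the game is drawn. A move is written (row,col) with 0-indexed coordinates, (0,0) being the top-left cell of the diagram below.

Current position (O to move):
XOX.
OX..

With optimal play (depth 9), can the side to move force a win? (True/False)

ply 1, O at XOX./OX.. | (0,3)=+0→XOXO/OX..*; (1,2)=+0→XOX./OXO.; (1,3)=+0→XOX./OX.O
ply 2, X at XOXO/OX.. | (1,2)=+0→XOXO/OXX.*; (1,3)=+0→XOXO/OX.X
ply 3, O at XOXO/OXX. | (1,3)=+0→XOXO/OXXO*
ply 4: XOXO/OXXO is terminal +0 (X); from XOX./OX.. depth 9

O winning at [XOX./OX..]: False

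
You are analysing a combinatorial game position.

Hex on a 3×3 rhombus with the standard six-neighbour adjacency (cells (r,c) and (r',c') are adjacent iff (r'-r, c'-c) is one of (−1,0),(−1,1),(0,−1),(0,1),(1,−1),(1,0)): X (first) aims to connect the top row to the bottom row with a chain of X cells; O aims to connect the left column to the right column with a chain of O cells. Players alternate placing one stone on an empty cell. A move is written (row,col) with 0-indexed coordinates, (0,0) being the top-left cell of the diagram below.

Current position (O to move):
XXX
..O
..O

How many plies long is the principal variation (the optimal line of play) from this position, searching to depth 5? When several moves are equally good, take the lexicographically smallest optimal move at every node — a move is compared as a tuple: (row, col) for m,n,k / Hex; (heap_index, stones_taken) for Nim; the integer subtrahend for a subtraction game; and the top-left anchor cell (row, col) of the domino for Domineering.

PV length from [XXX/..O/..O]: 3 plies

ply 1, O at XXX/..O/..O | (1,0)=-1→XXX/O.O/..O; (1,1)=+1→XXX/.OO/..O*; (2,0)=+1→XXX/..O/O.O; (2,1)=-1→XXX/..O/.OO
ply 2, X at XXX/.OO/..O | (1,0)=-1→XXX/XOO/..O*; (2,0)=-1→XXX/.OO/X.O; (2,1)=-1→XXX/.OO/.XO
ply 3, O at XXX/XOO/..O | (2,0)=+1→XXX/XOO/O.O*; (2,1)=-1→XXX/XOO/.OO
ply 4: XXX/XOO/O.O is terminal -1 (X); from XXX/..O/..O depth 5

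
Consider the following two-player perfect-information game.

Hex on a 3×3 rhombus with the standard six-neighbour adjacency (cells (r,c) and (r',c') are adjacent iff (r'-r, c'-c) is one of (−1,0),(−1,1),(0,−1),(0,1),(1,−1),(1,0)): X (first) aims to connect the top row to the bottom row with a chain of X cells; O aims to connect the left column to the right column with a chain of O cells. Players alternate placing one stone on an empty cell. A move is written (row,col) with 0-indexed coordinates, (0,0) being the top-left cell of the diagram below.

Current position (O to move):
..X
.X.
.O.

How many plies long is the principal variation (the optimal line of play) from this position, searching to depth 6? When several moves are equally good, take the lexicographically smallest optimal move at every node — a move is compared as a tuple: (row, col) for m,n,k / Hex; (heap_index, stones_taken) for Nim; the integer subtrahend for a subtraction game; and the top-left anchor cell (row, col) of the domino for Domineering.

PV length from [..X/.X./.O.]: 5 plies

p1 O@[..X/.X./.O.]: (0,0)[O.X/.X./.O.]-1 (0,1)[.OX/.X./.O.]-1 (1,0)[..X/OX./.O.]-1 (1,2)[..X/.XO/.O.]-1 (2,0)[..X/.X./OO.]+1* (2,2)[..X/.X./.OO]-1
p2 X@[..X/.X./OO.]: (0,0)[X.X/.X./OO.]-1* (0,1)[.XX/.X./OO.]-1 (1,0)[..X/XX./OO.]-1 (1,2)[..X/.XX/OO.]-1 (2,2)[..X/.X./OOX]-1
p3 O@[X.X/.X./OO.]: (0,1)[XOX/.X./OO.]+1* (1,0)[X.X/OX./OO.]+1 (1,2)[X.X/.XO/OO.]+1 (2,2)[X.X/.X./OOO]+1
p4 X@[XOX/.X./OO.]: (1,0)[XOX/XX./OO.]-1* (1,2)[XOX/.XX/OO.]-1 (2,2)[XOX/.X./OOX]-1
p5 O@[XOX/XX./OO.]: (1,2)[XOX/XXO/OO.]+1* (2,2)[XOX/XX./OOO]+1
p6 X@[XOX/XXO/OO.] terminal -1; root [..X/.X./.O.] d6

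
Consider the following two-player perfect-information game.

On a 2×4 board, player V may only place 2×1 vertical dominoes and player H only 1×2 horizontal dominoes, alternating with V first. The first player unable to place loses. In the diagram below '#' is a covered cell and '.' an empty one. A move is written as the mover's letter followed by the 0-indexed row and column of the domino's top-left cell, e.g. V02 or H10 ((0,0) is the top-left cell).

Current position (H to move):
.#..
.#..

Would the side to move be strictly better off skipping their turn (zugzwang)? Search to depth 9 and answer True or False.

[.#../.#..] H move#1: H02:+1/.###/.#..*, H12:+1/.#../.###
[.###/.#..] V move#2: V00:-1/####/##..*
[####/##..] H move#3: H12:+1/####/####*
[####/####] end (terminal -1, V#4); searched .#../.#.. to 9
pass branch (V moves first from the same position):
  | [.#../.#..] V move#1: V00:-1/##../##.., V02:+1/.##./.##.*, V03:+1/.#.#/.#.#
  | [.##./.##.] end (terminal -1, H#2); searched .#../.#.. to 9
H moving scores +1; H passing scores -1

zugzwang(.#../.#.., H) = False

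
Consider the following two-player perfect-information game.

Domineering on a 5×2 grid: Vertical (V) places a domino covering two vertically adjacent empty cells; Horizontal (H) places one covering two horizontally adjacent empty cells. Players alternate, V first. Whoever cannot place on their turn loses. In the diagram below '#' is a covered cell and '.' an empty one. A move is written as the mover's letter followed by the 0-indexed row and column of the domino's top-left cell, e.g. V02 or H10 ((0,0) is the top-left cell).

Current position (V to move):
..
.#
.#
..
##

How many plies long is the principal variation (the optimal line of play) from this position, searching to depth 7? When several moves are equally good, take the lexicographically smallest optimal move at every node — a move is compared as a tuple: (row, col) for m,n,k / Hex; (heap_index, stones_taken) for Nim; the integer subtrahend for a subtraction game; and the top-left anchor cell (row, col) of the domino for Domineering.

PV length from [../.#/.#/../##]: 2 plies

[../.#/.#/../##] V move#1: V00:-1/#./##/.#/../##*, V10:-1/../##/##/../##, V20:-1/../.#/##/#./##
[#./##/.#/../##] H move#2: H30:+1/#./##/.#/##/##*
[#./##/.#/##/##] end (terminal -1, V#3); searched ../.#/.#/../## to 7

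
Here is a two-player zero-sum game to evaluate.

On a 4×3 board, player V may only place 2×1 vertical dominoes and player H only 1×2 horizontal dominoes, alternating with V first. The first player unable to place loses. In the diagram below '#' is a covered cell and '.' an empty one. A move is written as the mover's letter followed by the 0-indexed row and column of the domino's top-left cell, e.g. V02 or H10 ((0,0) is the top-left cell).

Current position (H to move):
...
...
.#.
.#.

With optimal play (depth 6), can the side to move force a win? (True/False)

H winning at [.../.../.#./.#.]: False

ply 1, H at .../.../.#./.#. | H00=-1→##./.../.#./.#.*; H01=-1→.##/.../.#./.#.; H10=-1→.../##./.#./.#.; H11=-1→.../.##/.#./.#.
ply 2, V at ##./.../.#./.#. | V02=+1→###/..#/.#./.#.*; V10=+1→##./#../##./.#.; V12=+1→##./..#/.##/.#.; V20=+1→##./.../##./##.; V22=+1→##./.../.##/.##
ply 3, H at ###/..#/.#./.#. | H10=-1→###/###/.#./.#.*
ply 4, V at ###/###/.#./.#. | V20=+1→###/###/##./##.*; V22=+1→###/###/.##/.##
ply 5: ###/###/##./##. is terminal -1 (H); from .../.../.#./.#. depth 6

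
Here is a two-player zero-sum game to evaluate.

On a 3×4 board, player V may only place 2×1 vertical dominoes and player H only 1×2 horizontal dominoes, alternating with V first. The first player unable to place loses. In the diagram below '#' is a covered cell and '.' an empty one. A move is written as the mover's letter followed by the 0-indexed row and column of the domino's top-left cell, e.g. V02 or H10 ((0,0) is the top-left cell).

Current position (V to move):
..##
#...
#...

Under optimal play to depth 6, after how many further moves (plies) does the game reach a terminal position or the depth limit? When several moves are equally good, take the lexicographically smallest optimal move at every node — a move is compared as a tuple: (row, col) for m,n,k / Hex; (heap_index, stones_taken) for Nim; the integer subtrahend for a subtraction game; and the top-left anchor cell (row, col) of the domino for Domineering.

p1 V@[..##/#.../#...]: V01[.###/##../#...]-1 V11[..##/##../##..]-1 V12[..##/#.#./#.#.]+1* V13[..##/#..#/#..#]-1
p2 H@[..##/#.#./#.#.]: H00[####/#.#./#.#.]-1*
p3 V@[####/#.#./#.#.]: V11[####/###./###.]+1* V13[####/#.##/#.##]+1
p4 H@[####/###./###.] terminal -1; root [..##/#.../#...] d6

PV length from [..##/#.../#...]: 3 plies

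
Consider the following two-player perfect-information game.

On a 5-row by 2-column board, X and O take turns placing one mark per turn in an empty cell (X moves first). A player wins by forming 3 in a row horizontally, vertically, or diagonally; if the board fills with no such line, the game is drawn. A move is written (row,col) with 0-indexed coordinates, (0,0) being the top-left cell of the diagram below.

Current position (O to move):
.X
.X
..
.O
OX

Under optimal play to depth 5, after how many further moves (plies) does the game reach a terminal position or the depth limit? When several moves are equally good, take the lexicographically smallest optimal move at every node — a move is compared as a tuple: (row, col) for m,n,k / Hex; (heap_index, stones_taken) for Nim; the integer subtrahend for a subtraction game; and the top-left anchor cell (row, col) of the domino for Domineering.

PV length from [.X/.X/../.O/OX]: 5 plies

ply 1, O at .X/.X/../.O/OX | (0,0)=-1→OX/.X/../.O/OX; (1,0)=-1→.X/OX/../.O/OX; (2,0)=-1→.X/.X/O./.O/OX; (2,1)=+0→.X/.X/.O/.O/OX*; (3,0)=-1→.X/.X/../OO/OX
ply 2, X at .X/.X/.O/.O/OX | (0,0)=+0→XX/.X/.O/.O/OX*; (1,0)=+0→.X/XX/.O/.O/OX; (2,0)=+0→.X/.X/XO/.O/OX; (3,0)=+0→.X/.X/.O/XO/OX
ply 3, O at XX/.X/.O/.O/OX | (1,0)=+0→XX/OX/.O/.O/OX*; (2,0)=+0→XX/.X/OO/.O/OX; (3,0)=+0→XX/.X/.O/OO/OX
ply 4, X at XX/OX/.O/.O/OX | (2,0)=+0→XX/OX/XO/.O/OX*; (3,0)=+0→XX/OX/.O/XO/OX
ply 5, O at XX/OX/XO/.O/OX | (3,0)=+0→XX/OX/XO/OO/OX*
ply 6: XX/OX/XO/OO/OX is terminal +0 (X); from .X/.X/../.O/OX depth 5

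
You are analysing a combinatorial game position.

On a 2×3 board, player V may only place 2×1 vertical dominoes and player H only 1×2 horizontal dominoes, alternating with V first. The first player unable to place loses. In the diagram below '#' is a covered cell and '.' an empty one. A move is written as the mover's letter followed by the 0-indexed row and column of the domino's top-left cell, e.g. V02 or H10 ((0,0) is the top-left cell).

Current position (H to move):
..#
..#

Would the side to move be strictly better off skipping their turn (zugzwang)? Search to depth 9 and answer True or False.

zugzwang(..#/..#, H) = False

p1 H@[..#/..#]: H00[###/..#]+1* H10[..#/###]+1
p2 V@[###/..#] terminal -1; root [..#/..#] d9
pass branch (V moves first from the same position):
  | p1 V@[..#/..#]: V00[#.#/#.#]+1* V01[.##/.##]+1
  | p2 H@[#.#/#.#] terminal -1; root [..#/..#] d9
H moving scores +1; H passing scores -1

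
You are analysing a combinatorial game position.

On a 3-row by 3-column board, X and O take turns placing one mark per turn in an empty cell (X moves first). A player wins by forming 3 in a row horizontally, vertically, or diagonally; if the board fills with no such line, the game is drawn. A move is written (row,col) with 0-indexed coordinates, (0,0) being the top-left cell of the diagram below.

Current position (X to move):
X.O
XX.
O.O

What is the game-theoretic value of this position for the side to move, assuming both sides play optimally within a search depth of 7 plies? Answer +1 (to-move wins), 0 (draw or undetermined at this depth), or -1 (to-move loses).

p1 X@[X.O/XX./O.O]: (0,1)[XXO/XX./O.O]-1 (1,2)[X.O/XXX/O.O]+1* (2,1)[X.O/XX./OXO]-1
p2 O@[X.O/XXX/O.O] terminal -1; root [X.O/XX./O.O] d7

value(X.O/XX./O.O, X) = +1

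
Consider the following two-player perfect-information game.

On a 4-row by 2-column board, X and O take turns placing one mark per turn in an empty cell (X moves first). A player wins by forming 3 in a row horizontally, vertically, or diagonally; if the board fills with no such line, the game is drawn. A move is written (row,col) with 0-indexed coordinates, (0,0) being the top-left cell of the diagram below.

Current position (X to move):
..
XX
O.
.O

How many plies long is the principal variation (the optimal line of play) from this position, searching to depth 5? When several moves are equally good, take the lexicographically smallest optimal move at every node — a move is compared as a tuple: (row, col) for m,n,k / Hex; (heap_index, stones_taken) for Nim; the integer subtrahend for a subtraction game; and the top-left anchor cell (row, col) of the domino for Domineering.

p1 X@[../XX/O./.O]: (0,0)[X./XX/O./.O]+0* (0,1)[.X/XX/O./.O]+0 (2,1)[../XX/OX/.O]+0 (3,0)[../XX/O./XO]+0
p2 O@[X./XX/O./.O]: (0,1)[XO/XX/O./.O]+0* (2,1)[X./XX/OO/.O]+0 (3,0)[X./XX/O./OO]+0
p3 X@[XO/XX/O./.O]: (2,1)[XO/XX/OX/.O]+0* (3,0)[XO/XX/O./XO]+0
p4 O@[XO/XX/OX/.O]: (3,0)[XO/XX/OX/OO]+0*
p5 X@[XO/XX/OX/OO] terminal +0; root [../XX/O./.O] d5

PV length from [../XX/O./.O]: 4 plies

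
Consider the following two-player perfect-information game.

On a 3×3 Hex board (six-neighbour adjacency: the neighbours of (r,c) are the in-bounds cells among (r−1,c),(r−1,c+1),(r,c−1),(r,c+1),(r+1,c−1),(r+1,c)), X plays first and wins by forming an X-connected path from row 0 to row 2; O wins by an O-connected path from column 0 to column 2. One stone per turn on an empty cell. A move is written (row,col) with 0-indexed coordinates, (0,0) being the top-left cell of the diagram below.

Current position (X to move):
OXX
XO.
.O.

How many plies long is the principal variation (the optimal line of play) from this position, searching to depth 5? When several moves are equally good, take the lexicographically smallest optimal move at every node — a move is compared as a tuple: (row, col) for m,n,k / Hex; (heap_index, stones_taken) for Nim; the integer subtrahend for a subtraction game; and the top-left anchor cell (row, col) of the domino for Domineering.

[OXX/XO./.O.] X move#1: (1,2):+1/OXX/XOX/.O.*, (2,0):+1/OXX/XO./XO., (2,2):+1/OXX/XO./.OX
[OXX/XOX/.O.] O move#2: (2,0):-1/OXX/XOX/OO.*, (2,2):-1/OXX/XOX/.OO
[OXX/XOX/OO.] X move#3: (2,2):+1/OXX/XOX/OOX*
[OXX/XOX/OOX] end (terminal -1, O#4); searched OXX/XO./.O. to 5

PV length from [OXX/XO./.O.]: 3 plies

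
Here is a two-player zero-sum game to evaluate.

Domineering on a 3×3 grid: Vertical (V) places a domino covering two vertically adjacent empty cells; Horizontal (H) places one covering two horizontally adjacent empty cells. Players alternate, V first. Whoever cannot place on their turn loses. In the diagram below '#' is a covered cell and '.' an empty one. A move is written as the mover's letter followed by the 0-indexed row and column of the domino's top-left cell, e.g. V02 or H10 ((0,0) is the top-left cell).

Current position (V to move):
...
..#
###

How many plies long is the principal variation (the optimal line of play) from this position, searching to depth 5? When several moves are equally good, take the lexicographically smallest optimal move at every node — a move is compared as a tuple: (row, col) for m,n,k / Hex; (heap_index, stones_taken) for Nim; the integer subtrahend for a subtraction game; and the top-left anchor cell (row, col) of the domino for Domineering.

PV length from [.../..#/###]: 1 ply

[.../..#/###] V move#1: V00:-1/#../#.#/###, V01:+1/.#./.##/###*
[.#./.##/###] end (terminal -1, H#2); searched .../..#/### to 5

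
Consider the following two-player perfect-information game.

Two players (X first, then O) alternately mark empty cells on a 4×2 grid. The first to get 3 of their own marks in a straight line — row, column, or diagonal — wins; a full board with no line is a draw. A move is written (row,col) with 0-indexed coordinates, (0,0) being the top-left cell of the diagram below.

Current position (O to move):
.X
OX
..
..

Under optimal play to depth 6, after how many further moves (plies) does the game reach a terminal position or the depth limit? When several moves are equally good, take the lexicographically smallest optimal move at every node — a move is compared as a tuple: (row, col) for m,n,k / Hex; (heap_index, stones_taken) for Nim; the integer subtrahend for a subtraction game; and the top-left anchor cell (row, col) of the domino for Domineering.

PV length from [.X/OX/../..]: 5 plies

[.X/OX/../..] O move#1: (0,0):-1/OX/OX/../.., (2,0):-1/.X/OX/O./.., (2,1):+0/.X/OX/.O/..*, (3,0):-1/.X/OX/../O., (3,1):-1/.X/OX/../.O
[.X/OX/.O/..] X move#2: (0,0):+0/XX/OX/.O/..*, (2,0):+0/.X/OX/XO/.., (3,0):+0/.X/OX/.O/X., (3,1):-1/.X/OX/.O/.X
[XX/OX/.O/..] O move#3: (2,0):+0/XX/OX/OO/..*, (3,0):+0/XX/OX/.O/O., (3,1):+0/XX/OX/.O/.O
[XX/OX/OO/..] X move#4: (3,0):+0/XX/OX/OO/X.*, (3,1):-1/XX/OX/OO/.X
[XX/OX/OO/X.] O move#5: (3,1):+0/XX/OX/OO/XO*
[XX/OX/OO/XO] end (terminal +0, X#6); searched .X/OX/../.. to 6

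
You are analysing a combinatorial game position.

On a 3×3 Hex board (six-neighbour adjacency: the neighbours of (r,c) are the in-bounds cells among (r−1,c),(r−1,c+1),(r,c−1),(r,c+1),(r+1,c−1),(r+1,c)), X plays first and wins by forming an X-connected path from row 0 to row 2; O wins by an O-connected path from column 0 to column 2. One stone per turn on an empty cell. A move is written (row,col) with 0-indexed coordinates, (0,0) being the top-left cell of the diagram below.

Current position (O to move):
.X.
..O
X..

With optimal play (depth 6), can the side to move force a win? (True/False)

O winning at [.X./..O/X..]: False

[.X./..O/X..] O move#1: (0,0):-1/OX./..O/X..*, (0,2):-1/.XO/..O/X.., (1,0):-1/.X./O.O/X.., (1,1):-1/.X./.OO/X.., (2,1):-1/.X./..O/XO., (2,2):-1/.X./..O/X.O
[OX./..O/X..] X move#2: (0,2):+1/OXX/..O/X..*, (1,0):+1/OX./X.O/X.., (1,1):+1/OX./.XO/X.., (2,1):+1/OX./..O/XX., (2,2):+1/OX./..O/X.X
[OXX/..O/X..] O move#3: (1,0):-1/OXX/O.O/X..*, (1,1):-1/OXX/.OO/X.., (2,1):-1/OXX/..O/XO., (2,2):-1/OXX/..O/X.O
[OXX/O.O/X..] X move#4: (1,1):+1/OXX/OXO/X..*, (2,1):-1/OXX/O.O/XX., (2,2):-1/OXX/O.O/X.X
[OXX/OXO/X..] end (terminal -1, O#5); searched .X./..O/X.. to 6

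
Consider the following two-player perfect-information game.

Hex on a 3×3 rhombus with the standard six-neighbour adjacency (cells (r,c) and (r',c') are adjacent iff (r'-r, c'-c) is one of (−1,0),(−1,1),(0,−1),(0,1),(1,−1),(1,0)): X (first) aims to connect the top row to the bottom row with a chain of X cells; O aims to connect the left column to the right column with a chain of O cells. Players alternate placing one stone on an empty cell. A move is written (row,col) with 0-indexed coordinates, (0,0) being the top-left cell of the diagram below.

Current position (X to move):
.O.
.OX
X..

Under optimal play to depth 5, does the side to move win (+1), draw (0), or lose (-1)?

p1 X@[.O./.OX/X..]: (0,0)[XO./.OX/X..]+1* (0,2)[.OX/.OX/X..]+1 (1,0)[.O./XOX/X..]+1 (2,1)[.O./.OX/XX.]-1 (2,2)[.O./.OX/X.X]-1
p2 O@[XO./.OX/X..]: (0,2)[XOO/.OX/X..]-1* (1,0)[XO./OOX/X..]-1 (2,1)[XO./.OX/XO.]-1 (2,2)[XO./.OX/X.O]-1
p3 X@[XOO/.OX/X..]: (1,0)[XOO/XOX/X..]+1* (2,1)[XOO/.OX/XX.]-1 (2,2)[XOO/.OX/X.X]-1
p4 O@[XOO/XOX/X..] terminal -1; root [.O./.OX/X..] d5

value(.O./.OX/X.., X) = +1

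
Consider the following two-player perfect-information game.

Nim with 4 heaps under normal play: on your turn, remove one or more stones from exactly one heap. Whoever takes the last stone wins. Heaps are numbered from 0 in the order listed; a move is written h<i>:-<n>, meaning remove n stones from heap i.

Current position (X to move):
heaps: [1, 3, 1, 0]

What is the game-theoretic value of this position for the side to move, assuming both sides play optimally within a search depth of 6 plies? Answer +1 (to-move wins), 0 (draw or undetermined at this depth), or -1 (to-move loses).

value((1,3,1,0), X) = +1

[(1,3,1,0)] X move#1: h0:-1:-1/(0,3,1,0), h1:-1:-1/(1,2,1,0), h1:-2:-1/(1,1,1,0), h1:-3:+1/(1,0,1,0)*, h2:-1:-1/(1,3,0,0)
[(1,0,1,0)] O move#2: h0:-1:-1/(0,0,1,0)*, h2:-1:-1/(1,0,0,0)
[(0,0,1,0)] X move#3: h2:-1:+1/(0,0,0,0)*
[(0,0,0,0)] end (terminal -1, O#4); searched (1,3,1,0) to 6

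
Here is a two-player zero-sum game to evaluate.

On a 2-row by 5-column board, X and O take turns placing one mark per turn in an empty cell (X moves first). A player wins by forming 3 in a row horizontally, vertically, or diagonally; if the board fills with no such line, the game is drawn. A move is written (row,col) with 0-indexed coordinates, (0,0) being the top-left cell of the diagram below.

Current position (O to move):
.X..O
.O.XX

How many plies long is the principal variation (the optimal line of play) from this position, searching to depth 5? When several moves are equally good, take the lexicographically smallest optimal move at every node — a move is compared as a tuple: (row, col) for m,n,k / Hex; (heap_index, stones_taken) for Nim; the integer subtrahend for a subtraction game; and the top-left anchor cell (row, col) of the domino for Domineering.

PV length from [.X..O/.O.XX]: 5 plies

ply 1, O at .X..O/.O.XX | (0,0)=-1→OX..O/.O.XX; (0,2)=-1→.XO.O/.O.XX; (0,3)=-1→.X.OO/.O.XX; (1,0)=-1→.X..O/OO.XX; (1,2)=+0→.X..O/.OOXX*
ply 2, X at .X..O/.OOXX | (0,0)=-1→XX..O/.OOXX; (0,2)=-1→.XX.O/.OOXX; (0,3)=-1→.X.XO/.OOXX; (1,0)=+0→.X..O/XOOXX*
ply 3, O at .X..O/XOOXX | (0,0)=+0→OX..O/XOOXX*; (0,2)=+0→.XO.O/XOOXX; (0,3)=+0→.X.OO/XOOXX
ply 4, X at OX..O/XOOXX | (0,2)=+0→OXX.O/XOOXX*; (0,3)=+0→OX.XO/XOOXX
ply 5, O at OXX.O/XOOXX | (0,3)=+0→OXXOO/XOOXX*
ply 6: OXXOO/XOOXX is terminal +0 (X); from .X..O/.O.XX depth 5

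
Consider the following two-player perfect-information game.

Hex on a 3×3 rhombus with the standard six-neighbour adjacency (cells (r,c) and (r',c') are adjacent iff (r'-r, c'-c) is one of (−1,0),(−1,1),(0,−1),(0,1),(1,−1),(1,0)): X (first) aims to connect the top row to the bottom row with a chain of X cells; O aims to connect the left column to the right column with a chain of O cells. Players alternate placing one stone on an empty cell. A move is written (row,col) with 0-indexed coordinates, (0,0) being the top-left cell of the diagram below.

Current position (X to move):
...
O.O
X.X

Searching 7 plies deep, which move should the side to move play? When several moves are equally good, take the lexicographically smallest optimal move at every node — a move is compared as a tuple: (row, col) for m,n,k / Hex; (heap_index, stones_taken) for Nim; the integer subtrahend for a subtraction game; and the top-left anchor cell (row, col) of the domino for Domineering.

X's best at [.../O.O/X.X]: (1,1)

p1 X@[.../O.O/X.X]: (0,0)[X../O.O/X.X]-1 (0,1)[.X./O.O/X.X]-1 (0,2)[..X/O.O/X.X]-1 (1,1)[.../OXO/X.X]+1* (2,1)[.../O.O/XXX]-1
p2 O@[.../OXO/X.X]: (0,0)[O../OXO/X.X]-1* (0,1)[.O./OXO/X.X]-1 (0,2)[..O/OXO/X.X]-1 (2,1)[.../OXO/XOX]-1
p3 X@[O../OXO/X.X]: (0,1)[OX./OXO/X.X]+1* (0,2)[O.X/OXO/X.X]+1 (2,1)[O../OXO/XXX]+1
p4 O@[OX./OXO/X.X] terminal -1; root [.../O.O/X.X] d7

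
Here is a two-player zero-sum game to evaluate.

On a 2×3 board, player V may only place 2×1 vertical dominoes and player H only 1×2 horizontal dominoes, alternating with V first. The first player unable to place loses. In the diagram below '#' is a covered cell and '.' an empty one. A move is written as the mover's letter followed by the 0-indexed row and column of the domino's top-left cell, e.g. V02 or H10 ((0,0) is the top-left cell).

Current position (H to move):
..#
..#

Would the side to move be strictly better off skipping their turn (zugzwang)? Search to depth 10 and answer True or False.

p1 H@[..#/..#]: H00[###/..#]+1* H10[..#/###]+1
p2 V@[###/..#] terminal -1; root [..#/..#] d10
if H skipped the turn, V would face:
~ p1 V@[..#/..#]: V00[#.#/#.#]+1* V01[.##/.##]+1
~ p2 H@[#.#/#.#] terminal -1; root [..#/..#] d10
compare (H): move=+1 vs pass=-1

zugzwang(..#/..#, H) = False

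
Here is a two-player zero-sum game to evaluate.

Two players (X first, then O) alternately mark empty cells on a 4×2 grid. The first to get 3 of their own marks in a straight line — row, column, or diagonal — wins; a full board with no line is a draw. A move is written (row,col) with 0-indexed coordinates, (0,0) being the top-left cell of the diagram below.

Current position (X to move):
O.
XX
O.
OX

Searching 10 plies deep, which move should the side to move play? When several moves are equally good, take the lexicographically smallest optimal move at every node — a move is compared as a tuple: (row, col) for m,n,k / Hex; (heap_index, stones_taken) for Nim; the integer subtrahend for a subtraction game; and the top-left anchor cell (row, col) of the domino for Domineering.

X's best at [O./XX/O./OX]: (2,1)

ply 1, X at O./XX/O./OX | (0,1)=+0→OX/XX/O./OX; (2,1)=+1→O./XX/OX/OX*
ply 2: O./XX/OX/OX is terminal -1 (O); from O./XX/O./OX depth 10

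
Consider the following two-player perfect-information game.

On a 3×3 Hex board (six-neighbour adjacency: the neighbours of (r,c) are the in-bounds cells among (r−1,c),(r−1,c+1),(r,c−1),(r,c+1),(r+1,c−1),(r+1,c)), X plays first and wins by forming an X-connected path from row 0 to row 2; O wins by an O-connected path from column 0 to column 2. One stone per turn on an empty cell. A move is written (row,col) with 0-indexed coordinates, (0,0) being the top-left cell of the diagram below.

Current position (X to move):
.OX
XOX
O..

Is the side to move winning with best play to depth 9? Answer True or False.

[.OX/XOX/O..] X move#1: (0,0):+1/XOX/XOX/O..*, (2,1):+1/.OX/XOX/OX., (2,2):+1/.OX/XOX/O.X
[XOX/XOX/O..] O move#2: (2,1):-1/XOX/XOX/OO.*, (2,2):-1/XOX/XOX/O.O
[XOX/XOX/OO.] X move#3: (2,2):+1/XOX/XOX/OOX*
[XOX/XOX/OOX] end (terminal -1, O#4); searched .OX/XOX/O.. to 9

X winning at [.OX/XOX/O..]: True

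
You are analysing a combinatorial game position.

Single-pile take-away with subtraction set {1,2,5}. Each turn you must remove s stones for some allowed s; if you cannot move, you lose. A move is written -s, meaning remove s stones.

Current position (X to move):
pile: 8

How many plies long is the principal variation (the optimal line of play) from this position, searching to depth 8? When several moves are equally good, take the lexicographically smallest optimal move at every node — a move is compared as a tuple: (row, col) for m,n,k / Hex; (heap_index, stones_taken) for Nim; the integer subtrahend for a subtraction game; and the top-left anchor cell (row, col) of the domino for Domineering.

PV length from [8]: 5 plies

p1 X@[8]: -1[7]-1 -2[6]+1* -5[3]+1
p2 O@[6]: -1[5]-1* -2[4]-1 -5[1]-1
p3 X@[5]: -1[4]-1 -2[3]+1* -5[0]+1
p4 O@[3]: -1[2]-1* -2[1]-1
p5 X@[2]: -1[1]-1 -2[0]+1*
p6 O@[0] terminal -1; root [8] d8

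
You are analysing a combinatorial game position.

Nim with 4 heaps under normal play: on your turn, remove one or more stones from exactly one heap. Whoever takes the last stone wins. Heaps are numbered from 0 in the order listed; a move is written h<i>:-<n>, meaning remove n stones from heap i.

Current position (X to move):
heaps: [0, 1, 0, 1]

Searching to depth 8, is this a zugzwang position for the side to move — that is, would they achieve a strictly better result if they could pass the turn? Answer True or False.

p1 X@[(0,1,0,1)]: h1:-1[(0,0,0,1)]-1* h3:-1[(0,1,0,0)]-1
p2 O@[(0,0,0,1)]: h3:-1[(0,0,0,0)]+1*
p3 X@[(0,0,0,0)] terminal -1; root [(0,1,0,1)] d8
suppose X passes — search the same position with O to move:
pass> p1 O@[(0,1,0,1)]: h1:-1[(0,0,0,1)]-1* h3:-1[(0,1,0,0)]-1
pass> p2 X@[(0,0,0,1)]: h3:-1[(0,0,0,0)]+1*
pass> p3 O@[(0,0,0,0)] terminal -1; root [(0,1,0,1)] d8
for X: play -1, pass +1

zugzwang((0,1,0,1), X) = True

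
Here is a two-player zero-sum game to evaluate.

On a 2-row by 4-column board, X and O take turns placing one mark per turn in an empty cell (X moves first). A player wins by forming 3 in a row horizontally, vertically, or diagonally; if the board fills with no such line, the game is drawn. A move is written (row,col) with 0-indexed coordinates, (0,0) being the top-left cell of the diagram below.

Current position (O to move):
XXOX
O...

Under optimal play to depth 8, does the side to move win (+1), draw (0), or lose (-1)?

value(XXOX/O..., O) = 0

[XXOX/O...] O move#1: (1,1):+0/XXOX/OO..*, (1,2):+0/XXOX/O.O., (1,3):+0/XXOX/O..O
[XXOX/OO..] X move#2: (1,2):+0/XXOX/OOX.*, (1,3):-1/XXOX/OO.X
[XXOX/OOX.] O move#3: (1,3):+0/XXOX/OOXO*
[XXOX/OOXO] end (terminal +0, X#4); searched XXOX/O... to 8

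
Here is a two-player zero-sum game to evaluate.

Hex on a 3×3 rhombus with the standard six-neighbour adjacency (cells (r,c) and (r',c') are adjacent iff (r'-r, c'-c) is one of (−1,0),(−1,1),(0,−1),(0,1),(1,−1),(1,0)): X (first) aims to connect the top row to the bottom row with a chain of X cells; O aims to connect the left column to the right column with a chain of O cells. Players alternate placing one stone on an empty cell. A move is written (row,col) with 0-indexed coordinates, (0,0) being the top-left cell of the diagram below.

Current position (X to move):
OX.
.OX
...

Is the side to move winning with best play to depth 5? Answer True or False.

[OX./.OX/...] X move#1: (0,2):+1/OXX/.OX/...*, (1,0):+1/OX./XOX/..., (2,0):+1/OX./.OX/X.., (2,1):-1/OX./.OX/.X., (2,2):-1/OX./.OX/..X
[OXX/.OX/...] O move#2: (1,0):-1/OXX/OOX/...*, (2,0):-1/OXX/.OX/O.., (2,1):-1/OXX/.OX/.O., (2,2):-1/OXX/.OX/..O
[OXX/OOX/...] X move#3: (2,0):+1/OXX/OOX/X..*, (2,1):+1/OXX/OOX/.X., (2,2):+1/OXX/OOX/..X
[OXX/OOX/X..] O move#4: (2,1):-1/OXX/OOX/XO.*, (2,2):-1/OXX/OOX/X.O
[OXX/OOX/XO.] X move#5: (2,2):+1/OXX/OOX/XOX*
[OXX/OOX/XOX] end (terminal -1, O#6); searched OX./.OX/... to 5

X winning at [OX./.OX/...]: True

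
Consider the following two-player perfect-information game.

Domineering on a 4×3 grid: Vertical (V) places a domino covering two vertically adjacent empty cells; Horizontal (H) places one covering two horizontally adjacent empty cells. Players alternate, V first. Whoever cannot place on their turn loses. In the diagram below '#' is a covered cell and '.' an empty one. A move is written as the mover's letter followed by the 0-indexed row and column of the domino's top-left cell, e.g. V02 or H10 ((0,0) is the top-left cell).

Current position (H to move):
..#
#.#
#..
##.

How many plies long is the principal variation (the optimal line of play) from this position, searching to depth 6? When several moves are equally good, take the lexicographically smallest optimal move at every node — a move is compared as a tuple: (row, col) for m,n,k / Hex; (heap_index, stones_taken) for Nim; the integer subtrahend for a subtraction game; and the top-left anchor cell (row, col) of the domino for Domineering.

PV length from [..#/#.#/#../##.]: 2 plies

ply 1, H at ..#/#.#/#../##. | H00=-1→###/#.#/#../##.*; H21=-1→..#/#.#/###/##.
ply 2, V at ###/#.#/#../##. | V11=+1→###/###/##./##.*; V22=+1→###/#.#/#.#/###
ply 3: ###/###/##./##. is terminal -1 (H); from ..#/#.#/#../##. depth 6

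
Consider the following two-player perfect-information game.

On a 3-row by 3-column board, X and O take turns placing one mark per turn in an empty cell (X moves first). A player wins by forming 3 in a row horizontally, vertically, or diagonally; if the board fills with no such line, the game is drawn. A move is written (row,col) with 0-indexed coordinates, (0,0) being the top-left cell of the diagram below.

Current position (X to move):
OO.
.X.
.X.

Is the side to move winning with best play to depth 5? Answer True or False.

p1 X@[OO./.X./.X.]: (0,2)[OOX/.X./.X.]+0* (1,0)[OO./XX./.X.]-1 (1,2)[OO./.XX/.X.]-1 (2,0)[OO./.X./XX.]-1 (2,2)[OO./.X./.XX]-1
p2 O@[OOX/.X./.X.]: (1,0)[OOX/OX./.X.]-1 (1,2)[OOX/.XO/.X.]-1 (2,0)[OOX/.X./OX.]+0* (2,2)[OOX/.X./.XO]-1
p3 X@[OOX/.X./OX.]: (1,0)[OOX/XX./OX.]+0* (1,2)[OOX/.XX/OX.]-1 (2,2)[OOX/.X./OXX]-1
p4 O@[OOX/XX./OX.]: (1,2)[OOX/XXO/OX.]+0* (2,2)[OOX/XX./OXO]-1
p5 X@[OOX/XXO/OX.]: (2,2)[OOX/XXO/OXX]+0*
p6 O@[OOX/XXO/OXX] terminal +0; root [OO./.X./.X.] d5

X winning at [OO./.X./.X.]: False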